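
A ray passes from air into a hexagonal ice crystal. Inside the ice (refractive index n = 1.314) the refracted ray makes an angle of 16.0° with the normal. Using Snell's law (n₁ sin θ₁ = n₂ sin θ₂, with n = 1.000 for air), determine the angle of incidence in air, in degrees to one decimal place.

Snell: sin θ_i = n · sin θ_r = 1.314 × sin 16.0° = 1.314 × 0.2756 = 0.3622.
θ_i = arcsin(0.3622) = 21.23°.

21.2°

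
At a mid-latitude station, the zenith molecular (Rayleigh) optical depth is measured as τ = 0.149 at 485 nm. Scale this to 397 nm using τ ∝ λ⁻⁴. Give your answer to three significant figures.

τ(397 nm) = τ(485 nm) × (485/397)⁴ = 0.149 × (1.2217)⁴ = 0.149 × 2.2274 = 0.3319.

0.332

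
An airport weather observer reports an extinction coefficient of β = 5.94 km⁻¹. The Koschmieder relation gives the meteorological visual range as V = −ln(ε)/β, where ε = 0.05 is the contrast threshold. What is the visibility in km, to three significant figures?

0.504 km

V = −ln(0.05) / 5.94 = 2.996 / 5.94 = 0.5043 km.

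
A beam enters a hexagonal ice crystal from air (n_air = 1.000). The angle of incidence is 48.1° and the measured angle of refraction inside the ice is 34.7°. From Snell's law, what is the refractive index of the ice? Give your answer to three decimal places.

n = sin θ_i / sin θ_r = sin 48.1° / sin 34.7° = 0.7443 / 0.5693 = 1.3075.

1.307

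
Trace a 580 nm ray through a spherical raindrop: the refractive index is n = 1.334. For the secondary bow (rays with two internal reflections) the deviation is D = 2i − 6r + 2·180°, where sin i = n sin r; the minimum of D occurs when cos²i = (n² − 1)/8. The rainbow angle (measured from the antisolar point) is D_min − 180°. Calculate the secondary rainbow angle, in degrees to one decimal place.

51.2°

cos²i = (1.77956 − 1)/8 = 0.09744; i = arccos(0.31216) = 71.810°.
sin r = sin 71.810°/1.334 = 0.71217; r = 45.411°.
D_min = 2·71.810° − 6·45.411° + 360° = 231.153°.
Rainbow angle = D_min − 180° = 51.153°.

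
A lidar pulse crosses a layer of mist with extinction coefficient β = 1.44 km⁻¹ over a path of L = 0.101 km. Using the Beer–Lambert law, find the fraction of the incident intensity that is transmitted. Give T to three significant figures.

τ = β·L = 1.44 × 0.101 = 0.1454.
T = exp(−0.1454) = 0.8646.

0.865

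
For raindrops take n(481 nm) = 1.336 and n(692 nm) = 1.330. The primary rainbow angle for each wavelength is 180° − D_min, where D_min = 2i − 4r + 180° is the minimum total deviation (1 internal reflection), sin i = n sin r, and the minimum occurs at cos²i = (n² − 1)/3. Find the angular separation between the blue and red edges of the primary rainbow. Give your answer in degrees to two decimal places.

At 481 nm (n = 1.336): cos²i = 0.26163 → i = 59.236°, r = 40.029°, D_min = 138.356°, rainbow angle = 41.644°.
At 692 nm (n = 1.330): cos²i = 0.25630 → i = 59.585°, r = 40.422°, D_min = 137.484°, rainbow angle = 42.516°.
Angular width = |41.644° − 42.516°| = 0.873°.

0.87°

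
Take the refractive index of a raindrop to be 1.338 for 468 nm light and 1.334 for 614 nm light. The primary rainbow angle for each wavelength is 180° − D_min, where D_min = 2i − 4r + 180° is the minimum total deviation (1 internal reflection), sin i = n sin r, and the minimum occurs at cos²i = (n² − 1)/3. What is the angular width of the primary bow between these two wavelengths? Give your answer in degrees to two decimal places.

0.58°

At 468 nm (n = 1.338): cos²i = 0.26341 → i = 59.120°, r = 39.899°, D_min = 138.643°, rainbow angle = 41.357°.
At 614 nm (n = 1.334): cos²i = 0.25985 → i = 59.352°, r = 40.159°, D_min = 138.067°, rainbow angle = 41.933°.
Angular width = |41.357° − 41.933°| = 0.576°.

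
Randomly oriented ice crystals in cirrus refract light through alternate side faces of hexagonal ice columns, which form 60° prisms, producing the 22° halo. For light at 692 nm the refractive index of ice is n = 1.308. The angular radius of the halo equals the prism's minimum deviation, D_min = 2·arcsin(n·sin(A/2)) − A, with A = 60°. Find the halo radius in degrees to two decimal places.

n·sin(A/2) = 1.308 × sin 30° = 1.308 × 0.5000 = 0.6540.
D_min = 2·arcsin(0.6540) − 60° = 2 × 40.844° − 60° = 21.688°.

21.69°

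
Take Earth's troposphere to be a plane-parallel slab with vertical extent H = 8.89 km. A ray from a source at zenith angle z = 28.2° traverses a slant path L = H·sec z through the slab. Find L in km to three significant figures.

10.1 km

sec z = 1/cos 28.2° = 1.1347.
L = 8.89 × 1.1347 = 10.087 km.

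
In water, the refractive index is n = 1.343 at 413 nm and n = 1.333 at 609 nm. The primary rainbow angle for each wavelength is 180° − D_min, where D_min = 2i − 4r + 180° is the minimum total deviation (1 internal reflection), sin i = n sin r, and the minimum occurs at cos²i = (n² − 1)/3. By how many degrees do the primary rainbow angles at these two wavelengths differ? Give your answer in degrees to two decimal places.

At 413 nm (n = 1.343): cos²i = 0.26788 → i = 58.830°, r = 39.577°, D_min = 139.354°, rainbow angle = 40.646°.
At 609 nm (n = 1.333): cos²i = 0.25896 → i = 59.410°, r = 40.225°, D_min = 137.922°, rainbow angle = 42.078°.
Angular width = |40.646° − 42.078°| = 1.432°.

1.43°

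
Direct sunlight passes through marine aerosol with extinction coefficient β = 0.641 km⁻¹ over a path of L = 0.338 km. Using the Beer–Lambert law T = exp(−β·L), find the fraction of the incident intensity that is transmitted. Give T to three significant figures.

τ = β·L = 0.641 × 0.338 = 0.2167.
T = exp(−0.2167) = 0.8052.

0.805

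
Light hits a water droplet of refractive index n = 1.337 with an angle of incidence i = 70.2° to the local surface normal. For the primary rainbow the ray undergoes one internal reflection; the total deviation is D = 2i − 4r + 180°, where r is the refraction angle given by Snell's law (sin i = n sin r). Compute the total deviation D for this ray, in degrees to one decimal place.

141.5°

sin r = sin 70.2° / 1.337 = 0.9409/1.337 = 0.7037; r = 44.73°.
D = 2·70.2° − 4·44.73° + 180° = 140.40° − 178.91° + 180° = 141.49°.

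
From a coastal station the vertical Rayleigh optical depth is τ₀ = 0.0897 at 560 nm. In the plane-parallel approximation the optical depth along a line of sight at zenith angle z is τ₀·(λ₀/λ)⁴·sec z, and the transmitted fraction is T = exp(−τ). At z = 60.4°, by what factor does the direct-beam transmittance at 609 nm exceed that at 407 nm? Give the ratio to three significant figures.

Airmass: sec 60.4° = 2.0245.
τ(609 nm) = 0.0897 × (560/609)⁴ × 2.0245 = 0.0897 × 0.7150 × 2.0245 = 0.1298.
τ(407 nm) = 0.0897 × (560/407)⁴ × 2.0245 = 0.0897 × 3.5841 × 2.0245 = 0.6509.
T(609)/T(407) = exp(τ_B − τ_A) = exp(0.5210) = 1.6838.

1.68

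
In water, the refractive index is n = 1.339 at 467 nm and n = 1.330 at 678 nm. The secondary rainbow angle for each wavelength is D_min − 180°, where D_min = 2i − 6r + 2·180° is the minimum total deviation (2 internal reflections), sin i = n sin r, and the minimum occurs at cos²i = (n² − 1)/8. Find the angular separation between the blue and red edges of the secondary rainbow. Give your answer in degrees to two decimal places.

2.35°

At 467 nm (n = 1.339): cos²i = 0.09912 → i = 71.650°, r = 45.141°, D_min = 232.451°, rainbow angle = 52.451°.
At 678 nm (n = 1.330): cos²i = 0.09611 → i = 71.940°, r = 45.630°, D_min = 230.101°, rainbow angle = 50.101°.
Angular width = |52.451° − 50.101°| = 2.350°.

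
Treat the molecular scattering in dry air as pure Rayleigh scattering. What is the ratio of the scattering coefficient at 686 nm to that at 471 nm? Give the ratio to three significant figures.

Rayleigh scattering ∝ λ⁻⁴, so the ratio of coefficients is the inverse fourth power of the wavelength ratio.
σ(686)/σ(471) = (471/686)⁴ = (0.6866)⁴ = 0.2222.

0.222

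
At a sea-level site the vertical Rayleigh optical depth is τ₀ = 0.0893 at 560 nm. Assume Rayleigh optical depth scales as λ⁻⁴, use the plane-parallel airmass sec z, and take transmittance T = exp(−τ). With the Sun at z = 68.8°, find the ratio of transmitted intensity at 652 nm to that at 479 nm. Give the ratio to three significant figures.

1.39

Airmass: sec 68.8° = 2.7653.
τ(652 nm) = 0.0893 × (560/652)⁴ × 2.7653 = 0.0893 × 0.5442 × 2.7653 = 0.1344.
τ(479 nm) = 0.0893 × (560/479)⁴ × 2.7653 = 0.0893 × 1.8681 × 2.7653 = 0.4613.
T(652)/T(479) = exp(τ_B − τ_A) = exp(0.3269) = 1.3867.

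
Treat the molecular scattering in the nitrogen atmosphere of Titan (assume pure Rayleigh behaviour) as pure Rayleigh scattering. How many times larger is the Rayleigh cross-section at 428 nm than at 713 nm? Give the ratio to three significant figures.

7.70

Rayleigh scattering ∝ λ⁻⁴, so the ratio of coefficients is the inverse fourth power of the wavelength ratio.
σ(428)/σ(713) = (713/428)⁴ = (1.6659)⁴ = 7.702.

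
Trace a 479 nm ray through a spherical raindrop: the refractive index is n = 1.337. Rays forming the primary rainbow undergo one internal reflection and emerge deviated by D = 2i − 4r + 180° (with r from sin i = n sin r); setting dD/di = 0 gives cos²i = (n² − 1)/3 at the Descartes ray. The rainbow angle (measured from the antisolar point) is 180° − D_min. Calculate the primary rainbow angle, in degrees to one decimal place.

41.5°

cos²i = (1.78757 − 1)/3 = 0.26252; i = arccos(0.51237) = 59.178°.
sin r = sin 59.178°/1.337 = 0.64231; r = 39.964°.
D_min = 2·59.178° − 4·39.964° + 180° = 138.500°.
Rainbow angle = 180° − D_min = 41.500°.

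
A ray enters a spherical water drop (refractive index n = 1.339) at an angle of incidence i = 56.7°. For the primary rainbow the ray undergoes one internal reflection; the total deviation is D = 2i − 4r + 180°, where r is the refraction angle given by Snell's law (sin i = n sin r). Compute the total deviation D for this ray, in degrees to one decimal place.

sin r = sin 56.7° / 1.339 = 0.8358/1.339 = 0.6242; r = 38.62°.
D = 2·56.7° − 4·38.62° + 180° = 113.40° − 154.49° + 180° = 138.91°.

138.9°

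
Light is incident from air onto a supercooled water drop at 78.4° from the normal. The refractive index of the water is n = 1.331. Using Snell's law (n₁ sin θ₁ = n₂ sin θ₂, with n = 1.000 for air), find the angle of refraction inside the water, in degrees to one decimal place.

47.4°

Snell: sin θ_r = sin θ_i / n = sin 78.4° / 1.331 = 0.9796 / 1.331 = 0.7360.
θ_r = arcsin(0.7360) = 47.39°.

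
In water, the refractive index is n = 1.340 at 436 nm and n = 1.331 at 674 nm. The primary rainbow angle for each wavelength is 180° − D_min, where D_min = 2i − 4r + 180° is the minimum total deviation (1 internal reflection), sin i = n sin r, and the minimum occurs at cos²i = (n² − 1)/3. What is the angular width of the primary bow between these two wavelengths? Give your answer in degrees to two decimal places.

At 436 nm (n = 1.340): cos²i = 0.26520 → i = 59.004°, r = 39.770°, D_min = 138.929°, rainbow angle = 41.071°.
At 674 nm (n = 1.331): cos²i = 0.25719 → i = 59.527°, r = 40.356°, D_min = 137.630°, rainbow angle = 42.370°.
Angular width = |41.071° − 42.370°| = 1.299°.

1.30°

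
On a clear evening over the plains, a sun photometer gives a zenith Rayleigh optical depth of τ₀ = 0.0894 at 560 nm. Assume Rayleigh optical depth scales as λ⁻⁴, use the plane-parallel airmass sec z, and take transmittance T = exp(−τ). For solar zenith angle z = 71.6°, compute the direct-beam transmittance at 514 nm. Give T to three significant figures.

sec 71.6° = 3.1681.
τ = 0.0894 × (560/514)⁴ × 3.1681 = 0.0894 × 1.4090 × 3.1681 = 0.3991.
T = exp(−0.3991) = 0.6710.

0.671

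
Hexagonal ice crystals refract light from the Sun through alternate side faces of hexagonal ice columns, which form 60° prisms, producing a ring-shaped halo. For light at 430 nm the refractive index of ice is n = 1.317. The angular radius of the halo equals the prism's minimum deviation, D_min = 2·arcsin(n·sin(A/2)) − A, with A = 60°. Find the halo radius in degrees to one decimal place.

n·sin(A/2) = 1.317 × sin 30° = 1.317 × 0.5000 = 0.6585.
D_min = 2·arcsin(0.6585) − 60° = 2 × 41.186° − 60° = 22.371°.

22.4°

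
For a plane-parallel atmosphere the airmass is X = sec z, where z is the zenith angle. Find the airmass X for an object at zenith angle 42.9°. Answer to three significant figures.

1.37

X = sec z = 1/cos 42.9° = 1/0.7325 = 1.3651.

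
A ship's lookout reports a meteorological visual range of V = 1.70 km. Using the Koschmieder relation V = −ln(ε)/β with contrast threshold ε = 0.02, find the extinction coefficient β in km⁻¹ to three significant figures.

2.30 km⁻¹

β = −ln(0.02) / V = 3.912 / 1.70 = 2.3012 km⁻¹.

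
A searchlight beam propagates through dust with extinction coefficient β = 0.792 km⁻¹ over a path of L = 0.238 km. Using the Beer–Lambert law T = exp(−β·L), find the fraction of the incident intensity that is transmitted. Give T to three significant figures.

τ = β·L = 0.792 × 0.238 = 0.1885.
T = exp(−0.1885) = 0.8282.

0.828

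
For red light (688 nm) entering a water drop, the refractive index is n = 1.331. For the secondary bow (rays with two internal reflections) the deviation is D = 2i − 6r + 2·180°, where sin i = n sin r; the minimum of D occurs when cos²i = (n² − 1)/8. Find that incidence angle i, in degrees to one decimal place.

71.9°

cos²i = (1.331² − 1)/8 = (1.77156 − 1)/8 = 0.09645.
cos i = 0.31056, so i = 71.907°.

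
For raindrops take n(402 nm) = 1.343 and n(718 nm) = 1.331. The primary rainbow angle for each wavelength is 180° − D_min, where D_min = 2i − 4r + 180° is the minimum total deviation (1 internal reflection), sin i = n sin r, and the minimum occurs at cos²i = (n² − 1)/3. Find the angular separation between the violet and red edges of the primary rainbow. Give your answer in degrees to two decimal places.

1.72°

At 402 nm (n = 1.343): cos²i = 0.26788 → i = 58.830°, r = 39.577°, D_min = 139.354°, rainbow angle = 40.646°.
At 718 nm (n = 1.331): cos²i = 0.25719 → i = 59.527°, r = 40.356°, D_min = 137.630°, rainbow angle = 42.370°.
Angular width = |40.646° − 42.370°| = 1.724°.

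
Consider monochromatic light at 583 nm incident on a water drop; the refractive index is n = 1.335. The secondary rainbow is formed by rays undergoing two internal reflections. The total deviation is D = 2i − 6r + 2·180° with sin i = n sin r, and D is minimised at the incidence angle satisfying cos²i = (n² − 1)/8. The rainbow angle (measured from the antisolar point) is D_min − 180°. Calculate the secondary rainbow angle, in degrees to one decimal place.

cos²i = (1.78222 − 1)/8 = 0.09778; i = arccos(0.31269) = 71.778°.
sin r = sin 71.778°/1.335 = 0.71150; r = 45.357°.
D_min = 2·71.778° − 6·45.357° + 360° = 231.414°.
Rainbow angle = D_min − 180° = 51.414°.

51.4°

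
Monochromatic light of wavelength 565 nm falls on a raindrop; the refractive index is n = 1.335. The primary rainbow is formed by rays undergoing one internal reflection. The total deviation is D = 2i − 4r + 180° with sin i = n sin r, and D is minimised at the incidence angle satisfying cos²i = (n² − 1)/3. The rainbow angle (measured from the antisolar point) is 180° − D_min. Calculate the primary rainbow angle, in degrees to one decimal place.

cos²i = (1.78222 − 1)/3 = 0.26074; i = arccos(0.51063) = 59.294°.
sin r = sin 59.294°/1.335 = 0.64405; r = 40.094°.
D_min = 2·59.294° − 4·40.094° + 180° = 138.212°.
Rainbow angle = 180° − D_min = 41.788°.

41.8°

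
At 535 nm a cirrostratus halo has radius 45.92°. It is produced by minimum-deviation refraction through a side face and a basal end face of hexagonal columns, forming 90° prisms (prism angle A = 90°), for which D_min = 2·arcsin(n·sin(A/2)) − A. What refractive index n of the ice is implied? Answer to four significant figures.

1.311

Rearranging: n = sin((D_min + A)/2) / sin(A/2).
(D_min + A)/2 = (45.92° + 90°)/2 = 67.960°.
n = sin 67.960° / sin 45° = 0.9269 / 0.7071 = 1.3109.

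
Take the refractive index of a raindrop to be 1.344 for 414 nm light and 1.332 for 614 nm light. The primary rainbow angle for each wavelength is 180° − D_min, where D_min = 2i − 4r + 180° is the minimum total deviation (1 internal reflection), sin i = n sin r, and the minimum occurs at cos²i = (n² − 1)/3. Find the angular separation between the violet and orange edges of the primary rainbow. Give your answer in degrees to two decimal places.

1.72°

At 414 nm (n = 1.344): cos²i = 0.26878 → i = 58.772°, r = 39.512°, D_min = 139.495°, rainbow angle = 40.505°.
At 614 nm (n = 1.332): cos²i = 0.25807 → i = 59.469°, r = 40.290°, D_min = 137.776°, rainbow angle = 42.224°.
Angular width = |40.505° − 42.224°| = 1.719°.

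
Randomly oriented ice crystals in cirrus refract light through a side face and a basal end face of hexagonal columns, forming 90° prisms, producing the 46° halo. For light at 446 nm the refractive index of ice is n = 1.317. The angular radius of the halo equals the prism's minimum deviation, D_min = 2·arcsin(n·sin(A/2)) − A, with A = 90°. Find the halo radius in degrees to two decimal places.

n·sin(A/2) = 1.317 × sin 45° = 1.317 × 0.7071 = 0.9313.
D_min = 2·arcsin(0.9313) − 90° = 2 × 68.632° − 90° = 47.264°.

47.26°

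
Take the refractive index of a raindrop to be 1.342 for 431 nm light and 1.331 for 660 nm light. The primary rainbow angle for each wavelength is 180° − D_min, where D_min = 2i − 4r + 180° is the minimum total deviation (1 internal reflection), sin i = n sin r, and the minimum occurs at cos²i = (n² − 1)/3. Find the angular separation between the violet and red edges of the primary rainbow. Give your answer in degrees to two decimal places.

1.58°

At 431 nm (n = 1.342): cos²i = 0.26699 → i = 58.888°, r = 39.641°, D_min = 139.213°, rainbow angle = 40.787°.
At 660 nm (n = 1.331): cos²i = 0.25719 → i = 59.527°, r = 40.356°, D_min = 137.630°, rainbow angle = 42.370°.
Angular width = |40.787° − 42.370°| = 1.583°.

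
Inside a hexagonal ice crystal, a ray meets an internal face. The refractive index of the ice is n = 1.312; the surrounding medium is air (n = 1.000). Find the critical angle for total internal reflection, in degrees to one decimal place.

49.7°

sin θ_c = n_air / n = 1.000 / 1.312 = 0.7622.
θ_c = arcsin(0.7622) = 49.66°.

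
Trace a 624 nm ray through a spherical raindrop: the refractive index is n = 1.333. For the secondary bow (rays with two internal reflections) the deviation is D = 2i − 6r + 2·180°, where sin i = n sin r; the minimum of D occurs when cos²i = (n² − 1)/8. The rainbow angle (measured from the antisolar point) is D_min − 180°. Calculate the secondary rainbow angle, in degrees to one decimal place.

cos²i = (1.77689 − 1)/8 = 0.09711; i = arccos(0.31163) = 71.843°.
sin r = sin 71.843°/1.333 = 0.71283; r = 45.466°.
D_min = 2·71.843° − 6·45.466° + 360° = 230.891°.
Rainbow angle = D_min − 180° = 50.891°.

50.9°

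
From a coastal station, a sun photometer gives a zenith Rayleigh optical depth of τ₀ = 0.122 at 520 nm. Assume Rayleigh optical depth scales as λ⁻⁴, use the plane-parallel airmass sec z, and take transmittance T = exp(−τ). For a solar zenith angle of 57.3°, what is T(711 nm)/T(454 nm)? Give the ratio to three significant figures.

1.38

Airmass: sec 57.3° = 1.8510.
τ(711 nm) = 0.122 × (520/711)⁴ × 1.8510 = 0.122 × 0.2861 × 1.8510 = 0.0646.
τ(454 nm) = 0.122 × (520/454)⁴ × 1.8510 = 0.122 × 1.7210 × 1.8510 = 0.3887.
T(711)/T(454) = exp(τ_B − τ_A) = exp(0.3240) = 1.3827.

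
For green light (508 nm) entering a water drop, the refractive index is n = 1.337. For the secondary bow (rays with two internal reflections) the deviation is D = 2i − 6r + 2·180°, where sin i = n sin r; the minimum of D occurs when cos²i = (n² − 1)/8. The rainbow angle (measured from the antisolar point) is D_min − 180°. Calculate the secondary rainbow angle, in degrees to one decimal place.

cos²i = (1.78757 − 1)/8 = 0.09845; i = arccos(0.31376) = 71.714°.
sin r = sin 71.714°/1.337 = 0.71017; r = 45.249°.
D_min = 2·71.714° − 6·45.249° + 360° = 231.934°.
Rainbow angle = D_min − 180° = 51.934°.

51.9°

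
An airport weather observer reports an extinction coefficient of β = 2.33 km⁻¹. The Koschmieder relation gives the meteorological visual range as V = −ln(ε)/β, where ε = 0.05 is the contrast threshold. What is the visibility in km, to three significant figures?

V = −ln(0.05) / 2.33 = 2.996 / 2.33 = 1.2857 km.

1.29 km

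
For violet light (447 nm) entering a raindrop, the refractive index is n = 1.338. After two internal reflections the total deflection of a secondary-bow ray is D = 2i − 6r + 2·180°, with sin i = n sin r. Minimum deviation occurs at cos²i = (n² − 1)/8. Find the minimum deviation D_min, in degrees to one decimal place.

232.2°

cos²i = (1.79024 − 1)/8 = 0.09878; i = arccos(0.31429) = 71.682°.
sin r = sin 71.682°/1.338 = 0.70951; r = 45.195°.
D_min = 2·71.682° − 6·45.195° + 360° = 232.193°.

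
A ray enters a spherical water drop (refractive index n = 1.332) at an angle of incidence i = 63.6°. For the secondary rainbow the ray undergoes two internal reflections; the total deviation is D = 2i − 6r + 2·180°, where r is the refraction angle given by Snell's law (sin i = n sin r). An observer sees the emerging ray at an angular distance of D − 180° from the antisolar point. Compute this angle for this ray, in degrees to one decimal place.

sin r = sin 63.6° / 1.332 = 0.8957/1.332 = 0.6725; r = 42.26°.
D = 2·63.6° − 6·42.26° + 2·180° = 127.20° − 253.54° + 360° = 233.66°.
Angle from antisolar point = D − 180° = 53.66°.

53.7°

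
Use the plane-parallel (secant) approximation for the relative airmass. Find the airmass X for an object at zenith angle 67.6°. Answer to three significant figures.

2.62

X = sec z = 1/cos 67.6° = 1/0.3811 = 2.6242.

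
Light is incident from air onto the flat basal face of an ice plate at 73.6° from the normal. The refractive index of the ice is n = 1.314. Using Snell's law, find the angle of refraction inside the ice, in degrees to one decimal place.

Snell: sin θ_r = sin θ_i / n = sin 73.6° / 1.314 = 0.9593 / 1.314 = 0.7301.
θ_r = arcsin(0.7301) = 46.89°.

46.9°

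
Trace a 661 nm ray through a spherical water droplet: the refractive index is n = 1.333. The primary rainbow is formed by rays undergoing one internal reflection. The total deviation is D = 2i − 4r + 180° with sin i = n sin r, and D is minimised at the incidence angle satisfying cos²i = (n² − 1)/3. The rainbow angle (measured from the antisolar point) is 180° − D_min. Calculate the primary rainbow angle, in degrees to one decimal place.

42.1°

cos²i = (1.77689 − 1)/3 = 0.25896; i = arccos(0.50888) = 59.410°.
sin r = sin 59.410°/1.333 = 0.64579; r = 40.225°.
D_min = 2·59.410° − 4·40.225° + 180° = 137.922°.
Rainbow angle = 180° − D_min = 42.078°.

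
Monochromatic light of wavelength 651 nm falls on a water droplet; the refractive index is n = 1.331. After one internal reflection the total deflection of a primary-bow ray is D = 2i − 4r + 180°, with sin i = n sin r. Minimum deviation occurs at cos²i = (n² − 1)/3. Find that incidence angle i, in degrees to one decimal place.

59.5°

cos²i = (1.331² − 1)/3 = (1.77156 − 1)/3 = 0.25719.
cos i = 0.50714, so i = 59.527°.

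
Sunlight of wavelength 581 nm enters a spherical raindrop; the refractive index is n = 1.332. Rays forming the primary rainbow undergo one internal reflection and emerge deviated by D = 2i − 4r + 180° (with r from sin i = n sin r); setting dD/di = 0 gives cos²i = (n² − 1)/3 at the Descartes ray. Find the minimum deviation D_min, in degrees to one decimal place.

cos²i = (1.77422 − 1)/3 = 0.25807; i = arccos(0.50801) = 59.469°.
sin r = sin 59.469°/1.332 = 0.64666; r = 40.290°.
D_min = 2·59.469° − 4·40.290° + 180° = 137.776°.

137.8°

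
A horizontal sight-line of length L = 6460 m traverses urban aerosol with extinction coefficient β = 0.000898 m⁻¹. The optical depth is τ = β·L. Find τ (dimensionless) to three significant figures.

5.80

τ = β·L = 0.000898 × 6460 = 5.8011.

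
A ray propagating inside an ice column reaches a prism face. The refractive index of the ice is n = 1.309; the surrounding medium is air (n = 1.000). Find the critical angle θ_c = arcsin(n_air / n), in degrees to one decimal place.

49.8°

sin θ_c = n_air / n = 1.000 / 1.309 = 0.7639.
θ_c = arcsin(0.7639) = 49.81°.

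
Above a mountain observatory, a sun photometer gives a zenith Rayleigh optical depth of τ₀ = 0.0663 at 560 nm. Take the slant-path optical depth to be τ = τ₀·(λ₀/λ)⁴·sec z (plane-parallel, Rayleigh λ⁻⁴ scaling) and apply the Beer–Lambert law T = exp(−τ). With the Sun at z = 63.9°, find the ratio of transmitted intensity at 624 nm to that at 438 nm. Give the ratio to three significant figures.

1.36

Airmass: sec 63.9° = 2.2730.
τ(624 nm) = 0.0663 × (560/624)⁴ × 2.2730 = 0.0663 × 0.6487 × 2.2730 = 0.0978.
τ(438 nm) = 0.0663 × (560/438)⁴ × 2.2730 = 0.0663 × 2.6721 × 2.2730 = 0.4027.
T(624)/T(438) = exp(τ_B − τ_A) = exp(0.3049) = 1.3565.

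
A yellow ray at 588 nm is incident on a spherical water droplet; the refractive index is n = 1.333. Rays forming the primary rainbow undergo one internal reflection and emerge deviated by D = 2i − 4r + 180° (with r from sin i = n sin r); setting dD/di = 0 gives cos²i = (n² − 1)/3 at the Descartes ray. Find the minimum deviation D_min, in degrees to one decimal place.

137.9°

cos²i = (1.77689 − 1)/3 = 0.25896; i = arccos(0.50888) = 59.410°.
sin r = sin 59.410°/1.333 = 0.64579; r = 40.225°.
D_min = 2·59.410° − 4·40.225° + 180° = 137.922°.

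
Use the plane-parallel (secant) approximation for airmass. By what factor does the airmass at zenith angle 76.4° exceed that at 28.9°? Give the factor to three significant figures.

3.72

X(76.4°)/X(28.9°) = sec 76.4° / sec 28.9° = cos 28.9° / cos 76.4° = 0.8755/0.2351 = 3.7231.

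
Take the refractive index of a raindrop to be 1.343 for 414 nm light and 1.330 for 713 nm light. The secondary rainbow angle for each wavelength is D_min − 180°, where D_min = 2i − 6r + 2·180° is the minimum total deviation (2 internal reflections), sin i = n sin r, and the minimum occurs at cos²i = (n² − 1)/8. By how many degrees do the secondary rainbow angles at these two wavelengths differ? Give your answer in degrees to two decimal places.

At 414 nm (n = 1.343): cos²i = 0.10046 → i = 71.522°, r = 44.928°, D_min = 233.478°, rainbow angle = 53.478°.
At 713 nm (n = 1.330): cos²i = 0.09611 → i = 71.940°, r = 45.630°, D_min = 230.101°, rainbow angle = 50.101°.
Angular width = |53.478° − 50.101°| = 3.377°.

3.38°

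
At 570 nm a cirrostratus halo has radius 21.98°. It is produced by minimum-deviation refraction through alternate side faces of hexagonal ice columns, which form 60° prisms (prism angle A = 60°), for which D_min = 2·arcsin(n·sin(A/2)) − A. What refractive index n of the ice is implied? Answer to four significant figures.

Rearranging: n = sin((D_min + A)/2) / sin(A/2).
(D_min + A)/2 = (21.98° + 60°)/2 = 40.990°.
n = sin 40.990° / sin 30° = 0.6559 / 0.5000 = 1.3119.

1.312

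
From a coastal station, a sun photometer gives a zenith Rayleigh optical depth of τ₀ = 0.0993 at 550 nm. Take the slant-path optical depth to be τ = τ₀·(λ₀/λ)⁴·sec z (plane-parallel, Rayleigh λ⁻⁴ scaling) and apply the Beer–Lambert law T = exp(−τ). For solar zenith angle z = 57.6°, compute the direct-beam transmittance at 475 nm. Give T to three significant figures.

sec 57.6° = 1.8663.
τ = 0.0993 × (550/475)⁴ × 1.8663 = 0.0993 × 1.7975 × 1.8663 = 0.3331.
T = exp(−0.3331) = 0.7167.

0.717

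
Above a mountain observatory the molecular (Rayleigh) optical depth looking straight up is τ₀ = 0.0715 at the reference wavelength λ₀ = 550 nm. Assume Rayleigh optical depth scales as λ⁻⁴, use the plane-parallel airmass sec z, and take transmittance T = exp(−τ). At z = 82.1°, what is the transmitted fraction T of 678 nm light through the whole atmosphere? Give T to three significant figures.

sec 82.1° = 7.2757.
τ = 0.0715 × (550/678)⁴ × 7.2757 = 0.0715 × 0.4330 × 7.2757 = 0.2253.
T = exp(−0.2253) = 0.7983.

0.798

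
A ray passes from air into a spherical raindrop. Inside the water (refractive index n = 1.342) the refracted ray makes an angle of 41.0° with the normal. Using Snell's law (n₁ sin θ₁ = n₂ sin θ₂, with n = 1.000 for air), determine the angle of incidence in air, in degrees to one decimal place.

Snell: sin θ_i = n · sin θ_r = 1.342 × sin 41.0° = 1.342 × 0.6561 = 0.8804.
θ_i = arcsin(0.8804) = 61.69°.

61.7°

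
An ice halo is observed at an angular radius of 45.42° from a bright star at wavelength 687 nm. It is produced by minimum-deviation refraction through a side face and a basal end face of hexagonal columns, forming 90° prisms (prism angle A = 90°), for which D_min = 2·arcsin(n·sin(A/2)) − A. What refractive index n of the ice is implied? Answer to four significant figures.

Rearranging: n = sin((D_min + A)/2) / sin(A/2).
(D_min + A)/2 = (45.42° + 90°)/2 = 67.710°.
n = sin 67.710° / sin 45° = 0.9253 / 0.7071 = 1.3085.

1.309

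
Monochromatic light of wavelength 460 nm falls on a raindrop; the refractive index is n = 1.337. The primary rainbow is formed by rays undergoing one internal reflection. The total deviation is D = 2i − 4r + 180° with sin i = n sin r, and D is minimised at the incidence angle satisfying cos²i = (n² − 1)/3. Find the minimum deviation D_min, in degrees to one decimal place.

cos²i = (1.78757 − 1)/3 = 0.26252; i = arccos(0.51237) = 59.178°.
sin r = sin 59.178°/1.337 = 0.64231; r = 39.964°.
D_min = 2·59.178° − 4·39.964° + 180° = 138.500°.

138.5°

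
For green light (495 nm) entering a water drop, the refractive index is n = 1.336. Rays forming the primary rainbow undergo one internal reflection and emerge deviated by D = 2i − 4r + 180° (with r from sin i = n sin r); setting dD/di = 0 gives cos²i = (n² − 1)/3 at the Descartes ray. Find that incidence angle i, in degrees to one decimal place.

cos²i = (1.336² − 1)/3 = (1.78490 − 1)/3 = 0.26163.
cos i = 0.51150, so i = 59.236°.

59.2°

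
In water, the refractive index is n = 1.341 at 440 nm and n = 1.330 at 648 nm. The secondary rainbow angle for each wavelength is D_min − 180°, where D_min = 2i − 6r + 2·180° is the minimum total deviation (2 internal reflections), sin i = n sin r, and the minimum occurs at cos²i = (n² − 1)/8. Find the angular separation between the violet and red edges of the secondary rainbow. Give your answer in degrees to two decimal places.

At 440 nm (n = 1.341): cos²i = 0.09979 → i = 71.586°, r = 45.034°, D_min = 232.966°, rainbow angle = 52.966°.
At 648 nm (n = 1.330): cos²i = 0.09611 → i = 71.940°, r = 45.630°, D_min = 230.101°, rainbow angle = 50.101°.
Angular width = |52.966° − 50.101°| = 2.865°.

2.86°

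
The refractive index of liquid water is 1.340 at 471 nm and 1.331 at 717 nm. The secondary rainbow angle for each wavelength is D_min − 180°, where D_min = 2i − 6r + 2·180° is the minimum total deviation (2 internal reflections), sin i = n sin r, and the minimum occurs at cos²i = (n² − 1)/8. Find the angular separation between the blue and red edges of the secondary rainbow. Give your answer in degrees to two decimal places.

At 471 nm (n = 1.340): cos²i = 0.09945 → i = 71.618°, r = 45.088°, D_min = 232.709°, rainbow angle = 52.709°.
At 717 nm (n = 1.331): cos²i = 0.09645 → i = 71.907°, r = 45.575°, D_min = 230.365°, rainbow angle = 50.365°.
Angular width = |52.709° − 50.365°| = 2.344°.

2.34°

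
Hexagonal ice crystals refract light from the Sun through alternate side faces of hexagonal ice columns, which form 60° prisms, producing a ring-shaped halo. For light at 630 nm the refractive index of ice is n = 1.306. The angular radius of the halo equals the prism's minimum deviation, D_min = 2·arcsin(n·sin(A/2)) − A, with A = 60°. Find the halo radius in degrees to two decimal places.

n·sin(A/2) = 1.306 × sin 30° = 1.306 × 0.5000 = 0.6530.
D_min = 2·arcsin(0.6530) − 60° = 2 × 40.768° − 60° = 21.536°.

21.54°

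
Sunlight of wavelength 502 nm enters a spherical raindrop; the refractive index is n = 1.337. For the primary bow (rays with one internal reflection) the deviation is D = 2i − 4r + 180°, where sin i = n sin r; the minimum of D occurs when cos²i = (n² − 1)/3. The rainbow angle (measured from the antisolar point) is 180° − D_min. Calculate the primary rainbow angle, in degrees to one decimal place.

cos²i = (1.78757 − 1)/3 = 0.26252; i = arccos(0.51237) = 59.178°.
sin r = sin 59.178°/1.337 = 0.64231; r = 39.964°.
D_min = 2·59.178° − 4·39.964° + 180° = 138.500°.
Rainbow angle = 180° − D_min = 41.500°.

41.5°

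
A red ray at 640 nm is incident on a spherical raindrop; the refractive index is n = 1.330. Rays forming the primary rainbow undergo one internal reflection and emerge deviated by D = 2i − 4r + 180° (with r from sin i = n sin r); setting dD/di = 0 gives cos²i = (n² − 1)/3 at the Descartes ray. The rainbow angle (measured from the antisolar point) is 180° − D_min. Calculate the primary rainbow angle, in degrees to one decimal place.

cos²i = (1.76890 − 1)/3 = 0.25630; i = arccos(0.50626) = 59.585°.
sin r = sin 59.585°/1.330 = 0.64841; r = 40.422°.
D_min = 2·59.585° − 4·40.422° + 180° = 137.484°.
Rainbow angle = 180° − D_min = 42.516°.

42.5°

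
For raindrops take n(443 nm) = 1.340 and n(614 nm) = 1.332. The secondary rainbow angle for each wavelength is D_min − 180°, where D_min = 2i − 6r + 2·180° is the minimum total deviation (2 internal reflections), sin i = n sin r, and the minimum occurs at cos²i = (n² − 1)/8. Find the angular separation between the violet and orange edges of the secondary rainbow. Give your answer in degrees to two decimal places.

At 443 nm (n = 1.340): cos²i = 0.09945 → i = 71.618°, r = 45.088°, D_min = 232.709°, rainbow angle = 52.709°.
At 614 nm (n = 1.332): cos²i = 0.09678 → i = 71.875°, r = 45.520°, D_min = 230.628°, rainbow angle = 50.628°.
Angular width = |52.709° − 50.628°| = 2.080°.

2.08°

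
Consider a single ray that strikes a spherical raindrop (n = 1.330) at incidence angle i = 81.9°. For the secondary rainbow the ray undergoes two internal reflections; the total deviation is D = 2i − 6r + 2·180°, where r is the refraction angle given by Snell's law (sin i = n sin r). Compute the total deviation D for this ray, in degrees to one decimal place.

235.2°

sin r = sin 81.9° / 1.330 = 0.9900/1.330 = 0.7444; r = 48.11°.
D = 2·81.9° − 6·48.11° + 2·180° = 163.80° − 288.63° + 360° = 235.17°.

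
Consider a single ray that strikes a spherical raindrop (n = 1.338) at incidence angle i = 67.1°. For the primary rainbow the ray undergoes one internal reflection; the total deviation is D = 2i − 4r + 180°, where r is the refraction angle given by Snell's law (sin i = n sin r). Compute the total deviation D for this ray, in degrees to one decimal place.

sin r = sin 67.1° / 1.338 = 0.9212/1.338 = 0.6885; r = 43.51°.
D = 2·67.1° − 4·43.51° + 180° = 134.20° − 174.04° + 180° = 140.16°.

140.2°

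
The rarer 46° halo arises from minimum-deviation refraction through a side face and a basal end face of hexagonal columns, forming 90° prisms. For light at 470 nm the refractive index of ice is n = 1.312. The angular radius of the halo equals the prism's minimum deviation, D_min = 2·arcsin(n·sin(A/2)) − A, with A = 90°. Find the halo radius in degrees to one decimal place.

n·sin(A/2) = 1.312 × sin 45° = 1.312 × 0.7071 = 0.9277.
D_min = 2·arcsin(0.9277) − 90° = 2 × 68.083° − 90° = 46.166°.

46.2°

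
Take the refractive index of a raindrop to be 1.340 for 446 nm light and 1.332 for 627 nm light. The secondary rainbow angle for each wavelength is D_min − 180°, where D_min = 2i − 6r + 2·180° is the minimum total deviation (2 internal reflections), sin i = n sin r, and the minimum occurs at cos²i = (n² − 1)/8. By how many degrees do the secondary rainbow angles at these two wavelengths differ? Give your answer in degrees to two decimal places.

At 446 nm (n = 1.340): cos²i = 0.09945 → i = 71.618°, r = 45.088°, D_min = 232.709°, rainbow angle = 52.709°.
At 627 nm (n = 1.332): cos²i = 0.09678 → i = 71.875°, r = 45.520°, D_min = 230.628°, rainbow angle = 50.628°.
Angular width = |52.709° − 50.628°| = 2.080°.

2.08°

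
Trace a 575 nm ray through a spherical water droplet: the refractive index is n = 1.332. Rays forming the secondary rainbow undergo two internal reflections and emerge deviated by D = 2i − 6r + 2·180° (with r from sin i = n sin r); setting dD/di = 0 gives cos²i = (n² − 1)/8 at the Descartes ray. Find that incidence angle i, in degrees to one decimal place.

71.9°

cos²i = (1.332² − 1)/8 = (1.77422 − 1)/8 = 0.09678.
cos i = 0.31109, so i = 71.875°.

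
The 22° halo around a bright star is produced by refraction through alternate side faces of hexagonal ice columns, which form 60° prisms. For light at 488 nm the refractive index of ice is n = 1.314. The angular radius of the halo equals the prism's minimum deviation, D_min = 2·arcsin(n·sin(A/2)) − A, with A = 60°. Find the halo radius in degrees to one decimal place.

22.1°

n·sin(A/2) = 1.314 × sin 30° = 1.314 × 0.5000 = 0.6570.
D_min = 2·arcsin(0.6570) − 60° = 2 × 41.071° − 60° = 22.143°.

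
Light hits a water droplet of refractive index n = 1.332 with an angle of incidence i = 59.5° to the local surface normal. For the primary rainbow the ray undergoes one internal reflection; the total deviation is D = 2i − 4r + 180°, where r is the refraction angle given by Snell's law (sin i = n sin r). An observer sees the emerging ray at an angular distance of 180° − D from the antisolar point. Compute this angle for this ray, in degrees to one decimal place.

sin r = sin 59.5° / 1.332 = 0.8616/1.332 = 0.6469; r = 40.31°.
D = 2·59.5° − 4·40.31° + 180° = 119.00° − 161.22° + 180° = 137.78°.
Angle from antisolar point = 180° − D = 42.22°.

42.2°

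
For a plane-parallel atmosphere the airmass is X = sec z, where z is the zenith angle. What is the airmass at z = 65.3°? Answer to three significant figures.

2.39

X = sec z = 1/cos 65.3° = 1/0.4179 = 2.3931.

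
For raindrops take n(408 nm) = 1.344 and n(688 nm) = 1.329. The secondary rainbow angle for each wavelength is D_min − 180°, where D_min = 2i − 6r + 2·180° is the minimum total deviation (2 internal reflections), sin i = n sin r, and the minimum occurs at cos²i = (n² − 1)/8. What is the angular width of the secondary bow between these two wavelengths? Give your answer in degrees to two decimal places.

3.90°

At 408 nm (n = 1.344): cos²i = 0.10079 → i = 71.490°, r = 44.874°, D_min = 233.733°, rainbow angle = 53.733°.
At 688 nm (n = 1.329): cos²i = 0.09578 → i = 71.972°, r = 45.685°, D_min = 229.837°, rainbow angle = 49.837°.
Angular width = |53.733° − 49.837°| = 3.896°.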